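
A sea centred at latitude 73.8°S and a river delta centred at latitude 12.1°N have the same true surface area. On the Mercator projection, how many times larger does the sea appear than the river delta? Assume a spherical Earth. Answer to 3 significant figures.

12.3

Mercator areal scale is sec²φ.
At 73.8°: sec²(73.8°) = 1/0.2790² = 12.85.
At 12.1°: sec²(12.1°) = 1/0.9778² = 1.046.
Ratio = 12.85/1.046 = cos²(12.1°)/cos²(73.8°) ≈ 12.3.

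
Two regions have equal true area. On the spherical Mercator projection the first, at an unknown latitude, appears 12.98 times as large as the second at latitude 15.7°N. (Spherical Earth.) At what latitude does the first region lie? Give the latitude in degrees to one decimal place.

On Mercator, (apparent₁)/(apparent₂) = sec²φ₁ / sec²φ₂ when true areas are equal.
cos²φ₂ / cos²φ₁ = 12.98  ⇒  cos φ₁ = cos 15.7° / √12.98 = 0.9627/3.603 = 0.2672.
φ₁ = arccos(0.2672) ≈ 74.5°.

74.5°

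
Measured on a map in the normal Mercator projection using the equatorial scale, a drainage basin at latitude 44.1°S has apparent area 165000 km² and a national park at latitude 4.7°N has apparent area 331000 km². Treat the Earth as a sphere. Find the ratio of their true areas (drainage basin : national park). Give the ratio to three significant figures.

0.259

On Mercator the areal scale is sec²φ, so true area = apparent × cos²φ.
True area of drainage basin: 165000 × cos²(44.1°) = 165000 × 0.5157 = 85090 km².
True area of national park: 331000 × cos²(4.7°) = 331000 × 0.9933 = 328800 km².
Ratio = 85090 / 328800 ≈ 0.259.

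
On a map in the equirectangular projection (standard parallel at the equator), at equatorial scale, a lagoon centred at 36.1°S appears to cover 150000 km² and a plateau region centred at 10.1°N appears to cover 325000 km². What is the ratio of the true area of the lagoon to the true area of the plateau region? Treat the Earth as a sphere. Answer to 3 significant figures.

0.379

Plate carrée has h = 1 and k = sec φ, giving areal scale sec φ; true area = (apparent area) · cos φ.
True area of lagoon: 150000 × cos(36.1°) = 150000 × 0.8080 = 121200 km².
True area of plateau region: 325000 × cos(10.1°) = 325000 × 0.9845 = 320000 km².
Ratio = 121200 / 320000 ≈ 0.379.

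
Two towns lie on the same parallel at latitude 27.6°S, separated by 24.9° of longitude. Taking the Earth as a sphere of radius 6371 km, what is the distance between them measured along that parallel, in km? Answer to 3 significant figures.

Arc length along a parallel = R cos φ · Δλ (with Δλ in radians).
= 6371 × cos 27.6° × (24.9° × π/180) = 6371 × 0.8862 × 0.4346 ≈ 2450 km.

2450 km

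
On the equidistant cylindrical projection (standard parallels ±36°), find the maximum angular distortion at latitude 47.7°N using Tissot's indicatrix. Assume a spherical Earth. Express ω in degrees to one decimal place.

10.5°

The equidistant cylindrical projection with φ₀ = 36° has h = 1 (meridians true) and k = cos φ₀ / cos φ along parallels.
At 47.7°: h = 1.000, k = 1.202; principal scales a = 1.202, b = 1.000.
sin(ω/2) = (a − b)/(a + b) = 0.2021/2.202 = 0.09177, so ω = 2 arcsin(0.09177) ≈ 10.5°.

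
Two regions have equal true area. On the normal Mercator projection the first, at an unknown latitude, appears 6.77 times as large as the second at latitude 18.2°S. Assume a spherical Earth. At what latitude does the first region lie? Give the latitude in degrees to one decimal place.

For equal true areas on Mercator, apparent areas scale as sec²φ, so the ratio is cos²φ₂ / cos²φ₁.
cos²φ₂ / cos²φ₁ = 6.77  ⇒  cos φ₁ = cos 18.2° / √6.77 = 0.9500/2.602 = 0.3651.
φ₁ = arccos(0.3651) ≈ 68.6°.

68.6°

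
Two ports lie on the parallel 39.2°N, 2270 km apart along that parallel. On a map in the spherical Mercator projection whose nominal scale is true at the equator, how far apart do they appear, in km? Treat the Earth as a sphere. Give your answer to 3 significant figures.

For Mercator, h = k = sec φ (a conformal cylindrical projection has a single point scale, 1/cos φ).
Along the parallel, k = sec 39.2° = 1/0.7749 = 1.290.
Map distance = 2270 × 1.290 ≈ 2930 km.

2930 km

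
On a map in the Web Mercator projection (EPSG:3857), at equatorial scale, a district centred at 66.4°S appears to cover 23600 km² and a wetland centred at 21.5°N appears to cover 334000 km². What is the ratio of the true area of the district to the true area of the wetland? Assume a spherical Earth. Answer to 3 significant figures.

Since Mercator area scale is 1/cos²φ, the true area equals the apparent area multiplied by cos²φ.
True area of district: 23600 × cos²(66.4°) = 23600 × 0.1603 = 3783 km².
True area of wetland: 334000 × cos²(21.5°) = 334000 × 0.8657 = 289100 km².
Ratio = 3783 / 289100 ≈ 0.0131.

0.0131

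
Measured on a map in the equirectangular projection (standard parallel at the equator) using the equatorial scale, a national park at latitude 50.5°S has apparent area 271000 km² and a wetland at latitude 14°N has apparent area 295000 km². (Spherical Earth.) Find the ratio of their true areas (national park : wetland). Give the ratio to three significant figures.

0.602

On the plate carrée, areal scale = h·k = 1 × sec φ, so true area = apparent × cos φ.
True area of national park: 271000 × cos(50.5°) = 271000 × 0.6361 = 172400 km².
True area of wetland: 295000 × cos(14°) = 295000 × 0.9703 = 286200 km².
Ratio = 172400 / 286200 ≈ 0.602.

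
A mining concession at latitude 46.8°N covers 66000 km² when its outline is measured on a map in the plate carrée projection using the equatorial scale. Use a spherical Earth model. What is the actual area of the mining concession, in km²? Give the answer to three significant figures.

45200 km²

For the equirectangular projection with φ₀ = 0 (plate carrée), h = 1 along meridians and k = sec φ along parallels.
Areal scale = h·k = 1 × sec φ; at 46.8°, h = 1.000, k = 1.461, so h·k = 1.461.
True area = apparent / (areal scale) = 66000 / 1.461 ≈ 45200 km².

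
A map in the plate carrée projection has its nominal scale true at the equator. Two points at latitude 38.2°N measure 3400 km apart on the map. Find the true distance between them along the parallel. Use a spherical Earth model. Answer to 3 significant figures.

Plate carrée maps x = Rλ, y = Rφ. The meridian scale is h = 1 and the parallel scale is k = 1/cos φ = sec φ.
Along the parallel at 38.2°, map distances are exaggerated by k = sec 38.2° = 1.272.
True distance = 3400 / 1.272 = 3400 × cos 38.2° ≈ 2670 km.

2670 km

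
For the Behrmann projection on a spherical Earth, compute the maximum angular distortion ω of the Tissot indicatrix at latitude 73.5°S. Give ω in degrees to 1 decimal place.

107.4°

The Behrmann projection is cylindrical equal-area with φ₀ = 30°. A cylindrical equal-area projection with standard parallel φ₀ has meridian scale h = cos φ / cos φ₀ and parallel scale k = cos φ₀ / cos φ (so areas are preserved, h·k = 1).
At 73.5°: h = 0.3280, k = 3.049; principal scales a = 3.049, b = 0.3280.
sin(ω/2) = (a − b)/(a + b) = 2.721/3.377 = 0.8058, so ω = 2 arcsin(0.8058) ≈ 107.4°.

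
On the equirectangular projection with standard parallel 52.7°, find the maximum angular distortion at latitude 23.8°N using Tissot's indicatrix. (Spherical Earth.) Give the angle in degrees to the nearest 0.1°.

With standard parallel φ₀ = 52.7°, the equirectangular projection gives x = Rλ cos φ₀, y = Rφ, so h = 1 and k = cos 52.7° / cos φ.
At 23.8°: h = 1.000, k = 0.6623; principal scales a = 1.000, b = 0.6623.
sin(ω/2) = (a − b)/(a + b) = 0.3377/1.662 = 0.2031, so ω = 2 arcsin(0.2031) ≈ 23.4°.

23.4°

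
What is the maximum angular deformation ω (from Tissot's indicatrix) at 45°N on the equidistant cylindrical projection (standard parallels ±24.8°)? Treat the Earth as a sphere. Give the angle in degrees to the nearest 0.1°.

14.3°

With standard parallel φ₀ = 24.8°, the equirectangular projection gives x = Rλ cos φ₀, y = Rφ, so h = 1 and k = cos 24.8° / cos φ.
At 45°: h = 1.000, k = 1.284; principal scales a = 1.284, b = 1.000.
sin(ω/2) = (a − b)/(a + b) = 0.2838/2.284 = 0.1243, so ω = 2 arcsin(0.1243) ≈ 14.3°.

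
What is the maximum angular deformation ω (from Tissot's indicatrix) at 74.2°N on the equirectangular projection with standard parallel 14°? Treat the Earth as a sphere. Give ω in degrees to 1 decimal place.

The equidistant cylindrical projection with φ₀ = 14° has h = 1 (meridians true) and k = cos φ₀ / cos φ along parallels.
At 74.2°: h = 1.000, k = 3.564; principal scales a = 3.564, b = 1.000.
sin(ω/2) = (a − b)/(a + b) = 2.564/4.564 = 0.5617, so ω = 2 arcsin(0.5617) ≈ 68.4°.

68.4°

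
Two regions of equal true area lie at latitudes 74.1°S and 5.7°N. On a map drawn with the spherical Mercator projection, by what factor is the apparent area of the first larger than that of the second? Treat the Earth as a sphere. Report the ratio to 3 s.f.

Mercator areal scale is sec²φ.
At 74.1°: sec²(74.1°) = 1/0.2740² = 13.32.
At 5.7°: sec²(5.7°) = 1/0.9951² = 1.010.
Ratio = 13.32/1.010 = cos²(5.7°)/cos²(74.1°) ≈ 13.2.

13.2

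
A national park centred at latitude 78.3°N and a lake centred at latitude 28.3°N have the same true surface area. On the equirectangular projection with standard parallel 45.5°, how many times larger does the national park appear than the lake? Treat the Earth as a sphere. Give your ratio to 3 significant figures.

4.34

With standard parallel φ₀ = 45.5°, the equirectangular projection gives x = Rλ cos φ₀, y = Rφ, so h = 1 and k = cos 45.5° / cos φ.
Areal scale at 78.3°: h·k = 1.000 × 3.456 = 3.456.
Areal scale at 28.3°: h·k = 1.000 × 0.7961 = 0.7961.
Ratio = 3.456/0.7961 ≈ 4.34.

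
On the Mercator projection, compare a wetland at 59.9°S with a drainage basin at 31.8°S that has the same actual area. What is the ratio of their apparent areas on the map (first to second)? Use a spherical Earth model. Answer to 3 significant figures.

2.87

Mercator areal scale is sec²φ.
At 59.9°: sec²(59.9°) = 1/0.5015² = 3.976.
At 31.8°: sec²(31.8°) = 1/0.8499² = 1.384.
Ratio = 3.976/1.384 = cos²(31.8°)/cos²(59.9°) ≈ 2.87.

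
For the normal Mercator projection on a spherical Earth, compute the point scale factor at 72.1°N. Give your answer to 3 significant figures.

For Mercator, h = k = sec φ (a conformal cylindrical projection has a single point scale, 1/cos φ).
k = 1/cos 72.1° = 1/0.3074 = 3.254.

3.25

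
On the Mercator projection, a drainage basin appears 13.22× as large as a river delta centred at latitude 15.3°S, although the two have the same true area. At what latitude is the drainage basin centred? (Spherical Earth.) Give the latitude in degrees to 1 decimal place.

On Mercator, (apparent₁)/(apparent₂) = sec²φ₁ / sec²φ₂ when true areas are equal.
cos²φ₂ / cos²φ₁ = 13.22  ⇒  cos φ₁ = cos 15.3° / √13.22 = 0.9646/3.636 = 0.2653.
φ₁ = arccos(0.2653) ≈ 74.6°.

74.6°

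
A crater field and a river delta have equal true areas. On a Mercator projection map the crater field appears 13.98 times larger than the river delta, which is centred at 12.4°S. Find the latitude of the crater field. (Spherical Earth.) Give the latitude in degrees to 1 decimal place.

For equal true areas on Mercator, apparent areas scale as sec²φ, so the ratio is cos²φ₂ / cos²φ₁.
cos²φ₂ / cos²φ₁ = 13.98  ⇒  cos φ₁ = cos 12.4° / √13.98 = 0.9767/3.739 = 0.2612.
φ₁ = arccos(0.2612) ≈ 74.9°.

74.9°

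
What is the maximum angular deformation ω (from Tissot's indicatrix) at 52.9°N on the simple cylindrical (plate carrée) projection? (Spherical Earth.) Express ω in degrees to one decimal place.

Plate carrée maps x = Rλ, y = Rφ. The meridian scale is h = 1 and the parallel scale is k = 1/cos φ = sec φ.
At 52.9°: h = 1.000, k = 1.658; principal scales a = 1.658, b = 1.000.
sin(ω/2) = (a − b)/(a + b) = 0.6578/2.658 = 0.2475, so ω = 2 arcsin(0.2475) ≈ 28.7°.

28.7°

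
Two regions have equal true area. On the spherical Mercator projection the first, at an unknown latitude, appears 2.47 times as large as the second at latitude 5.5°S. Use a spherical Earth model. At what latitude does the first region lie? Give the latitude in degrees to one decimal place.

50.7°

For equal true areas on Mercator, apparent areas scale as sec²φ, so the ratio is cos²φ₂ / cos²φ₁.
cos²φ₂ / cos²φ₁ = 2.47  ⇒  cos φ₁ = cos 5.5° / √2.47 = 0.9954/1.572 = 0.6334.
φ₁ = arccos(0.6334) ≈ 50.7°.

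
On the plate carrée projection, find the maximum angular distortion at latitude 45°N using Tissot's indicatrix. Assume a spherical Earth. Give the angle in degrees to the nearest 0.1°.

19.8°

Plate carrée maps x = Rλ, y = Rφ. The meridian scale is h = 1 and the parallel scale is k = 1/cos φ = sec φ.
At 45°: h = 1.000, k = 1.414; principal scales a = 1.414, b = 1.000.
sin(ω/2) = (a − b)/(a + b) = 0.4142/2.414 = 0.1716, so ω = 2 arcsin(0.1716) ≈ 19.8°.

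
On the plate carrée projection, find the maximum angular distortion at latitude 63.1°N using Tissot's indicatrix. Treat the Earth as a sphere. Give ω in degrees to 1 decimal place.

44.3°

In the plate carrée (x = Rλ, y = Rφ), meridians are true-scale (h = 1) and parallels are stretched by k = sec φ.
At 63.1°: h = 1.000, k = 2.210; principal scales a = 2.210, b = 1.000.
sin(ω/2) = (a − b)/(a + b) = 1.210/3.210 = 0.3770, so ω = 2 arcsin(0.3770) ≈ 44.3°.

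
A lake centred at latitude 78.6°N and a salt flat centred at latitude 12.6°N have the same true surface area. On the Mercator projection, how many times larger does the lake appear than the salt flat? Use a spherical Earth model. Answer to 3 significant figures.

Mercator is conformal with k = sec φ, so areal scale = k² = sec²φ.
At 78.6°: sec²(78.6°) = 1/0.1977² = 25.60.
At 12.6°: sec²(12.6°) = 1/0.9759² = 1.050.
Ratio = 25.60/1.050 = cos²(12.6°)/cos²(78.6°) ≈ 24.4.

24.4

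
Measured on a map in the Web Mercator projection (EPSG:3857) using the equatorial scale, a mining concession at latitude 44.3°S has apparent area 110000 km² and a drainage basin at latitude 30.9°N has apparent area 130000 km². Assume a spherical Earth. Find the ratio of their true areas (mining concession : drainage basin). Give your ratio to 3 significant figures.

On Mercator the areal scale is sec²φ, so true area = apparent × cos²φ.
True area of mining concession: 110000 × cos²(44.3°) = 110000 × 0.5122 = 56340 km².
True area of drainage basin: 130000 × cos²(30.9°) = 130000 × 0.7363 = 95720 km².
Ratio = 56340 / 95720 ≈ 0.589.

0.589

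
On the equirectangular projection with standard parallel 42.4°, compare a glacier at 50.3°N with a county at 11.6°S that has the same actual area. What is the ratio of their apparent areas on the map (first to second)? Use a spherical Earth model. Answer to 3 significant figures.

The equidistant cylindrical projection with φ₀ = 42.4° has h = 1 (meridians true) and k = cos φ₀ / cos φ along parallels.
Areal scale at 50.3°: h·k = 1.000 × 1.156 = 1.156.
Areal scale at 11.6°: h·k = 1.000 × 0.7539 = 0.7539.
Ratio = 1.156/0.7539 ≈ 1.53.

1.53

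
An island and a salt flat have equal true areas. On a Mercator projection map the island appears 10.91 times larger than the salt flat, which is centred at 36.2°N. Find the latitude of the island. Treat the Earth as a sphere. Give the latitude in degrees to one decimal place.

75.9°

Mercator areal scale is sec²φ, so apparent-area ratio = sec²φ₁ / sec²φ₂ = cos²φ₂ / cos²φ₁.
cos²φ₂ / cos²φ₁ = 10.91  ⇒  cos φ₁ = cos 36.2° / √10.91 = 0.8070/3.303 = 0.2443.
φ₁ = arccos(0.2443) ≈ 75.9°.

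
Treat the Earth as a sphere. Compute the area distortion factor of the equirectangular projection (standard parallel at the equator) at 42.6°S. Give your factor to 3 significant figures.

For the equirectangular projection with φ₀ = 0 (plate carrée), h = 1 along meridians and k = sec φ along parallels.
Areal scale = h·k = 1 × sec φ; at 42.6°, h = 1.000, k = 1.359, so h·k = 1.359.

1.36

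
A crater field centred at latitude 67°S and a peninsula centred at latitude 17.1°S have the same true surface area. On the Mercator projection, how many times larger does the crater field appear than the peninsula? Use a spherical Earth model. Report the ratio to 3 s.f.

Mercator is conformal with k = sec φ, so areal scale = k² = sec²φ.
At 67°: sec²(67°) = 1/0.3907² = 6.550.
At 17.1°: sec²(17.1°) = 1/0.9558² = 1.095.
Ratio = 6.550/1.095 = cos²(17.1°)/cos²(67°) ≈ 5.98.

5.98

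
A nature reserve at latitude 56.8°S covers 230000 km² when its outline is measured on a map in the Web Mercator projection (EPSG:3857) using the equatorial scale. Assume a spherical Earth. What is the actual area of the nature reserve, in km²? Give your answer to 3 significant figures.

For Mercator, h = k = sec φ (a conformal cylindrical projection has a single point scale, 1/cos φ).
Areal scale = k² = sec²φ = 1/cos²(56.8°) = 1/0.5476² = 3.335.
True area = apparent / (areal scale) = 230000 / 3.335 ≈ 69000 km².

69000 km²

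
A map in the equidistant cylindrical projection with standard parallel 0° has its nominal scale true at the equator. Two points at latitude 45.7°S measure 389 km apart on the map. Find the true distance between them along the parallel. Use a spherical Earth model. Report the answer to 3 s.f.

In the plate carrée (x = Rλ, y = Rφ), meridians are true-scale (h = 1) and parallels are stretched by k = sec φ.
Along the parallel at 45.7°, map distances are exaggerated by k = sec 45.7° = 1.432.
True distance = 389 / 1.432 = 389 × cos 45.7° ≈ 272 km.

272 km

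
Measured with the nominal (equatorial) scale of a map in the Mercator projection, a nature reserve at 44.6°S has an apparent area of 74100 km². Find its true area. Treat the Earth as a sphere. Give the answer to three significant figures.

For Mercator, h = k = sec φ (a conformal cylindrical projection has a single point scale, 1/cos φ).
Areal scale = k² = sec²φ = 1/cos²(44.6°) = 1/0.7120² = 1.972.
True area = apparent / (areal scale) = 74100 / 1.972 ≈ 37600 km².

37600 km²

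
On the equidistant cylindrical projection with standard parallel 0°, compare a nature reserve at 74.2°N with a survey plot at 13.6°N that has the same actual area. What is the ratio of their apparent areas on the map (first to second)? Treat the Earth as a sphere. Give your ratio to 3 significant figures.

In the plate carrée (x = Rλ, y = Rφ), meridians are true-scale (h = 1) and parallels are stretched by k = sec φ.
Areal scale at 74.2°: h·k = 1.000 × 3.673 = 3.673.
Areal scale at 13.6°: h·k = 1.000 × 1.029 = 1.029.
Ratio = 3.673/1.029 ≈ 3.57.

3.57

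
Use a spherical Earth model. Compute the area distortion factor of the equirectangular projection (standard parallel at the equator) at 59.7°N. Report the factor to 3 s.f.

1.98

Plate carrée maps x = Rλ, y = Rφ. The meridian scale is h = 1 and the parallel scale is k = 1/cos φ = sec φ.
Areal scale = h·k = 1 × sec φ; at 59.7°, h = 1.000, k = 1.982, so h·k = 1.982.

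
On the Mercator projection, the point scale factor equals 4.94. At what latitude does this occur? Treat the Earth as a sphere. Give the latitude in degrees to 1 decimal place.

Mercator scale is k = sec φ = 1/cos φ.
1/cos φ = 4.94  ⇒  cos φ = 0.2024  ⇒  φ = arccos(0.2024) ≈ 78.3°.

78.3°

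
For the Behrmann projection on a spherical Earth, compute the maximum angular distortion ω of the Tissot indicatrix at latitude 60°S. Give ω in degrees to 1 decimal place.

60.0°

The Behrmann projection is cylindrical equal-area with φ₀ = 30°. Cylindrical equal-area (φ₀ = 30°): h = cos φ / cos 30° along meridians, k = cos 30° / cos φ along parallels; h·k = 1.
At 60°: h = 0.5774, k = 1.732; principal scales a = 1.732, b = 0.5774.
sin(ω/2) = (a − b)/(a + b) = 1.155/2.309 = 0.5000, so ω = 2 arcsin(0.5000) ≈ 60.0°.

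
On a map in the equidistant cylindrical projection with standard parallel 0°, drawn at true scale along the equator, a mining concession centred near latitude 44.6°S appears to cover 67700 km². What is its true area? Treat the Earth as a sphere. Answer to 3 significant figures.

Plate carrée maps x = Rλ, y = Rφ. The meridian scale is h = 1 and the parallel scale is k = 1/cos φ = sec φ.
Areal scale = h·k = 1 × sec φ; at 44.6°, h = 1.000, k = 1.404, so h·k = 1.404.
True area = apparent / (areal scale) = 67700 / 1.404 ≈ 48200 km².

48200 km²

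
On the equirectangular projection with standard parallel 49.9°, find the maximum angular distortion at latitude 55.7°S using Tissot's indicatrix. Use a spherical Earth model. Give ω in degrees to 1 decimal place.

With standard parallel φ₀ = 49.9°, the equirectangular projection gives x = Rλ cos φ₀, y = Rφ, so h = 1 and k = cos 49.9° / cos φ.
At 55.7°: h = 1.000, k = 1.143; principal scales a = 1.143, b = 1.000.
sin(ω/2) = (a − b)/(a + b) = 0.1430/2.143 = 0.06674, so ω = 2 arcsin(0.06674) ≈ 7.7°.

7.7°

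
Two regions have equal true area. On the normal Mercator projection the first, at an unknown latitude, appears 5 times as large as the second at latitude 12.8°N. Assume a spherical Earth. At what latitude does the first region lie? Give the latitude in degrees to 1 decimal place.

64.1°

For equal true areas on Mercator, apparent areas scale as sec²φ, so the ratio is cos²φ₂ / cos²φ₁.
cos²φ₂ / cos²φ₁ = 5  ⇒  cos φ₁ = cos 12.8° / √5 = 0.9751/2.236 = 0.4361.
φ₁ = arccos(0.4361) ≈ 64.1°.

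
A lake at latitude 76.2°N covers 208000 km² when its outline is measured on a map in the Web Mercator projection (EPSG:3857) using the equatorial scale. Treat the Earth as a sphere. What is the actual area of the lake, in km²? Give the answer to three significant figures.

Mercator is conformal, so the point scale is isotropic: h = k = sec φ = 1/cos φ.
Areal scale = k² = sec²φ = 1/cos²(76.2°) = 1/0.2385² = 17.58.
True area = apparent / (areal scale) = 208000 / 17.58 ≈ 11800 km².

11800 km²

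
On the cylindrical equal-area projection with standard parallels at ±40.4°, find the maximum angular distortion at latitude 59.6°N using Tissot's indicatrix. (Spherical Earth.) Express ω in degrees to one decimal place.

45.6°

Cylindrical equal-area (φ₀ = 40.4°): h = cos φ / cos 40.4° along meridians, k = cos 40.4° / cos φ along parallels; h·k = 1.
At 59.6°: h = 0.6645, k = 1.505; principal scales a = 1.505, b = 0.6645.
sin(ω/2) = (a − b)/(a + b) = 0.8404/2.169 = 0.3874, so ω = 2 arcsin(0.3874) ≈ 45.6°.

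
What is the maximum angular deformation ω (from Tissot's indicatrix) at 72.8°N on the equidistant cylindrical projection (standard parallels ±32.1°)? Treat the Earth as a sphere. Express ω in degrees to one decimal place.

57.7°

The equidistant cylindrical projection with φ₀ = 32.1° has h = 1 (meridians true) and k = cos φ₀ / cos φ along parallels.
At 72.8°: h = 1.000, k = 2.865; principal scales a = 2.865, b = 1.000.
sin(ω/2) = (a − b)/(a + b) = 1.865/3.865 = 0.4825, so ω = 2 arcsin(0.4825) ≈ 57.7°.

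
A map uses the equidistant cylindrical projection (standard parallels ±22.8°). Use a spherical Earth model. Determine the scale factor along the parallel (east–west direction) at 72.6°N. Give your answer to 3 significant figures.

3.08

The equidistant cylindrical projection with φ₀ = 22.8° has h = 1 (meridians true) and k = cos φ₀ / cos φ along parallels.
k = cos 22.8° / cos 72.6° = 0.9219/0.2990 = 3.083.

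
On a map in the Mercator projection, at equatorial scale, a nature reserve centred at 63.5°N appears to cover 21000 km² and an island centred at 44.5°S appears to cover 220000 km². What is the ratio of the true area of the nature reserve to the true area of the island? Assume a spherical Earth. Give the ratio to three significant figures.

Since Mercator area scale is 1/cos²φ, the true area equals the apparent area multiplied by cos²φ.
True area of nature reserve: 21000 × cos²(63.5°) = 21000 × 0.1991 = 4181 km².
True area of island: 220000 × cos²(44.5°) = 220000 × 0.5087 = 111900 km².
Ratio = 4181 / 111900 ≈ 0.0374.

0.0374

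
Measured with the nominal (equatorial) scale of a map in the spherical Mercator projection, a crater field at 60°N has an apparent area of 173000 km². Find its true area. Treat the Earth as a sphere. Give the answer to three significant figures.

For Mercator, h = k = sec φ (a conformal cylindrical projection has a single point scale, 1/cos φ).
Areal scale = k² = sec²φ = 1/cos²(60°) = 1/0.5000² = 4.000.
True area = apparent / (areal scale) = 173000 / 4.000 ≈ 43300 km².

43300 km²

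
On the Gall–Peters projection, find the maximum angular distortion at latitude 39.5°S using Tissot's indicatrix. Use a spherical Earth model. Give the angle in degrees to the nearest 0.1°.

10.0°

Gall–Peters is a cylindrical equal-area projection with standard parallels at ±45°. For cylindrical equal-area with standard parallel φ₀, h = cos φ / cos φ₀ and k = cos φ₀ / cos φ, so h·k = 1.
At 39.5°: h = 1.091, k = 0.9164; principal scales a = 1.091, b = 0.9164.
sin(ω/2) = (a − b)/(a + b) = 0.1749/2.008 = 0.08710, so ω = 2 arcsin(0.08710) ≈ 10.0°.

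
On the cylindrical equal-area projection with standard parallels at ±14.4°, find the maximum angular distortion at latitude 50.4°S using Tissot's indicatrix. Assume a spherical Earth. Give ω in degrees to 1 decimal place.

46.6°

A cylindrical equal-area projection with standard parallel φ₀ has meridian scale h = cos φ / cos φ₀ and parallel scale k = cos φ₀ / cos φ (so areas are preserved, h·k = 1).
At 50.4°: h = 0.6581, k = 1.520; principal scales a = 1.520, b = 0.6581.
sin(ω/2) = (a − b)/(a + b) = 0.8614/2.178 = 0.3956, so ω = 2 arcsin(0.3956) ≈ 46.6°.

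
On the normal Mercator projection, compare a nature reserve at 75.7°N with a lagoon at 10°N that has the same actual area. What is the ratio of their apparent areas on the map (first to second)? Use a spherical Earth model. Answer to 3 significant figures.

Mercator is conformal with k = sec φ, so areal scale = k² = sec²φ.
At 75.7°: sec²(75.7°) = 1/0.2470² = 16.39.
At 10°: sec²(10°) = 1/0.9848² = 1.031.
Ratio = 16.39/1.031 = cos²(10°)/cos²(75.7°) ≈ 15.9.

15.9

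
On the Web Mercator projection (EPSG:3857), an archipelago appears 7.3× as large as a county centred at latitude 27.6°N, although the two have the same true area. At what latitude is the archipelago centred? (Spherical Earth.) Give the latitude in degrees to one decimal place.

70.9°

Mercator areal scale is sec²φ, so apparent-area ratio = sec²φ₁ / sec²φ₂ = cos²φ₂ / cos²φ₁.
cos²φ₂ / cos²φ₁ = 7.3  ⇒  cos φ₁ = cos 27.6° / √7.3 = 0.8862/2.702 = 0.3280.
φ₁ = arccos(0.3280) ≈ 70.9°.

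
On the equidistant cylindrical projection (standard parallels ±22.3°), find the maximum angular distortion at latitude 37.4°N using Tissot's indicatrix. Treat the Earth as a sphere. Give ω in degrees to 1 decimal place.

8.7°

The equidistant cylindrical projection with φ₀ = 22.3° has h = 1 (meridians true) and k = cos φ₀ / cos φ along parallels.
At 37.4°: h = 1.000, k = 1.165; principal scales a = 1.165, b = 1.000.
sin(ω/2) = (a − b)/(a + b) = 0.1646/2.165 = 0.07606, so ω = 2 arcsin(0.07606) ≈ 8.7°.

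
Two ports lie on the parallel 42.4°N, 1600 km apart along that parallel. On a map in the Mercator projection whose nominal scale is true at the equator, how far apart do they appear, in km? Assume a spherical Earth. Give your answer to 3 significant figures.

The Mercator projection is conformal; its linear scale factor is the same in every direction and equals sec φ = 1/cos φ.
Along the parallel, k = sec 42.4° = 1/0.7385 = 1.354.
Map distance = 1600 × 1.354 ≈ 2170 km.

2170 km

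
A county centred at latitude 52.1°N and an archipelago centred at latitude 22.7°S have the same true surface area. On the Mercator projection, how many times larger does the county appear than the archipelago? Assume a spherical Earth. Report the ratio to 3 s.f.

2.26

Mercator is conformal with k = sec φ, so areal scale = k² = sec²φ.
At 52.1°: sec²(52.1°) = 1/0.6143² = 2.650.
At 22.7°: sec²(22.7°) = 1/0.9225² = 1.175.
Ratio = 2.650/1.175 = cos²(22.7°)/cos²(52.1°) ≈ 2.26.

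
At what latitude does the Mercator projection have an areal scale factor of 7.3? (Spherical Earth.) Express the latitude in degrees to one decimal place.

Mercator areal scale is sec²φ.
sec²φ = 7.3  ⇒  cos²φ = 0.1370  ⇒  cos φ = 0.3701.
φ = arccos(0.3701) ≈ 68.3°.

68.3°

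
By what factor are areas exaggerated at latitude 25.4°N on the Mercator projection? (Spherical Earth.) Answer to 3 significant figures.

1.23

For Mercator, h = k = sec φ (a conformal cylindrical projection has a single point scale, 1/cos φ).
Areal scale = k² = sec²φ = 1/cos²(25.4°) = 1/0.9033² = 1.225.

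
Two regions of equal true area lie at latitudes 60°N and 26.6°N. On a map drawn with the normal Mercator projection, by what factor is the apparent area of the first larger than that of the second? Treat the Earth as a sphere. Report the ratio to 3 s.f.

3.20

Mercator is conformal with k = sec φ, so areal scale = k² = sec²φ.
At 60°: sec²(60°) = 1/0.5000² = 4.000.
At 26.6°: sec²(26.6°) = 1/0.8942² = 1.251.
Ratio = 4.000/1.251 = cos²(26.6°)/cos²(60°) ≈ 3.20.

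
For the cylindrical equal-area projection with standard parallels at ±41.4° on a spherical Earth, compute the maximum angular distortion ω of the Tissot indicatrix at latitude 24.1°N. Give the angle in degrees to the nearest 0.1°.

22.4°

A cylindrical equal-area projection with standard parallel φ₀ has meridian scale h = cos φ / cos φ₀ and parallel scale k = cos φ₀ / cos φ (so areas are preserved, h·k = 1).
At 24.1°: h = 1.217, k = 0.8217; principal scales a = 1.217, b = 0.8217.
sin(ω/2) = (a − b)/(a + b) = 0.3952/2.039 = 0.1938, so ω = 2 arcsin(0.1938) ≈ 22.4°.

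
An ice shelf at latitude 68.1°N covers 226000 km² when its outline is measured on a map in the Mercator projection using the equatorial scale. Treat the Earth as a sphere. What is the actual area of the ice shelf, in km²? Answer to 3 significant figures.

For Mercator, h = k = sec φ (a conformal cylindrical projection has a single point scale, 1/cos φ).
Areal scale = k² = sec²φ = 1/cos²(68.1°) = 1/0.3730² = 7.188.
True area = apparent / (areal scale) = 226000 / 7.188 ≈ 31400 km².

31400 km²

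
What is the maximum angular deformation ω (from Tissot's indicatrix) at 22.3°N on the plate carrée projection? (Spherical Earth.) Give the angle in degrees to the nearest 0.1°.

4.5°

In the plate carrée (x = Rλ, y = Rφ), meridians are true-scale (h = 1) and parallels are stretched by k = sec φ.
At 22.3°: h = 1.000, k = 1.081; principal scales a = 1.081, b = 1.000.
sin(ω/2) = (a − b)/(a + b) = 0.08084/2.081 = 0.03885, so ω = 2 arcsin(0.03885) ≈ 4.5°.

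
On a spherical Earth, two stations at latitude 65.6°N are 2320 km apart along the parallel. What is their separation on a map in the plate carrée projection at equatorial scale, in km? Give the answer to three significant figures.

5620 km

For the equirectangular projection with φ₀ = 0 (plate carrée), h = 1 along meridians and k = sec φ along parallels.
Along the parallel, k = sec 65.6° = 1/0.4131 = 2.421.
Map distance = 2320 × 2.421 ≈ 5620 km.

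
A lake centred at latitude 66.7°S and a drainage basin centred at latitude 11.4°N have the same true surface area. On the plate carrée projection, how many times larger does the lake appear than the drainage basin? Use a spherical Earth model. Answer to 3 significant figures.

2.48

In the plate carrée (x = Rλ, y = Rφ), meridians are true-scale (h = 1) and parallels are stretched by k = sec φ.
Areal scale at 66.7°: h·k = 1.000 × 2.528 = 2.528.
Areal scale at 11.4°: h·k = 1.000 × 1.020 = 1.020.
Ratio = 2.528/1.020 ≈ 2.48.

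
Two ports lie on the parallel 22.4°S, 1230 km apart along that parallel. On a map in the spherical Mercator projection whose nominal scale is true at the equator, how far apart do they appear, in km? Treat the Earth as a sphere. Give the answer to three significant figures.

The Mercator projection is conformal; its linear scale factor is the same in every direction and equals sec φ = 1/cos φ.
Along the parallel, k = sec 22.4° = 1/0.9245 = 1.082.
Map distance = 1230 × 1.082 ≈ 1330 km.

1330 km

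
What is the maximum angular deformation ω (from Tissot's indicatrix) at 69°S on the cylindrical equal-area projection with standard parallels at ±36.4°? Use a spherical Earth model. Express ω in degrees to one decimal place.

A cylindrical equal-area projection with standard parallel φ₀ has meridian scale h = cos φ / cos φ₀ and parallel scale k = cos φ₀ / cos φ (so areas are preserved, h·k = 1).
At 69°: h = 0.4452, k = 2.246; principal scales a = 2.246, b = 0.4452.
sin(ω/2) = (a − b)/(a + b) = 1.801/2.691 = 0.6691, so ω = 2 arcsin(0.6691) ≈ 84.0°.

84.0°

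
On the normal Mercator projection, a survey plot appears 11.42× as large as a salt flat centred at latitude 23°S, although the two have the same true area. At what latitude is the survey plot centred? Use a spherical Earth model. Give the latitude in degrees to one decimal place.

74.2°

Mercator areal scale is sec²φ, so apparent-area ratio = sec²φ₁ / sec²φ₂ = cos²φ₂ / cos²φ₁.
cos²φ₂ / cos²φ₁ = 11.42  ⇒  cos φ₁ = cos 23° / √11.42 = 0.9205/3.379 = 0.2724.
φ₁ = arccos(0.2724) ≈ 74.2°.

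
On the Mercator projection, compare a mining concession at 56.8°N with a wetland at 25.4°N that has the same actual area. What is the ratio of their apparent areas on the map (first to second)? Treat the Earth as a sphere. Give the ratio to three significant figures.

Mercator is conformal with k = sec φ, so areal scale = k² = sec²φ.
At 56.8°: sec²(56.8°) = 1/0.5476² = 3.335.
At 25.4°: sec²(25.4°) = 1/0.9033² = 1.225.
Ratio = 3.335/1.225 = cos²(25.4°)/cos²(56.8°) ≈ 2.72.

2.72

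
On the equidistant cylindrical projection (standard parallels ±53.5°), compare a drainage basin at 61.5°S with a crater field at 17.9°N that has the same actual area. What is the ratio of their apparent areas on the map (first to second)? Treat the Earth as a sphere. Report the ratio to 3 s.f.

1.99

With standard parallel φ₀ = 53.5°, the equirectangular projection gives x = Rλ cos φ₀, y = Rφ, so h = 1 and k = cos 53.5° / cos φ.
Areal scale at 61.5°: h·k = 1.000 × 1.247 = 1.247.
Areal scale at 17.9°: h·k = 1.000 × 0.6251 = 0.6251.
Ratio = 1.247/0.6251 ≈ 1.99.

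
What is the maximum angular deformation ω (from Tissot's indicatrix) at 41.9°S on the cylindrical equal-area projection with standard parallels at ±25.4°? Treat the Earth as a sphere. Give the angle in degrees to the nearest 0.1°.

22.1°

For cylindrical equal-area with standard parallel φ₀, h = cos φ / cos φ₀ and k = cos φ₀ / cos φ, so h·k = 1.
At 41.9°: h = 0.8240, k = 1.214; principal scales a = 1.214, b = 0.8240.
sin(ω/2) = (a − b)/(a + b) = 0.3897/2.038 = 0.1912, so ω = 2 arcsin(0.1912) ≈ 22.1°.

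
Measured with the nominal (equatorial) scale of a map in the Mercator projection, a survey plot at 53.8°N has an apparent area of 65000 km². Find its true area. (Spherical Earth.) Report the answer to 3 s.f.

The Mercator projection is conformal; its linear scale factor is the same in every direction and equals sec φ = 1/cos φ.
Areal scale = k² = sec²φ = 1/cos²(53.8°) = 1/0.5906² = 2.867.
True area = apparent / (areal scale) = 65000 / 2.867 ≈ 22700 km².

22700 km²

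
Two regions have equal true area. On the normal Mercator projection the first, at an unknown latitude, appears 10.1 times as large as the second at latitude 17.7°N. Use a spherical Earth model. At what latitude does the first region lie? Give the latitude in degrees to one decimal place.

72.6°

Mercator areal scale is sec²φ, so apparent-area ratio = sec²φ₁ / sec²φ₂ = cos²φ₂ / cos²φ₁.
cos²φ₂ / cos²φ₁ = 10.1  ⇒  cos φ₁ = cos 17.7° / √10.1 = 0.9527/3.178 = 0.2998.
φ₁ = arccos(0.2998) ≈ 72.6°.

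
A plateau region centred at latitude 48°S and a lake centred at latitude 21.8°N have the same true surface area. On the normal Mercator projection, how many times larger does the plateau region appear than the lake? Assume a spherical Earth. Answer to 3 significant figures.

Mercator is conformal with k = sec φ, so areal scale = k² = sec²φ.
At 48°: sec²(48°) = 1/0.6691² = 2.233.
At 21.8°: sec²(21.8°) = 1/0.9285² = 1.160.
Ratio = 2.233/1.160 = cos²(21.8°)/cos²(48°) ≈ 1.93.

1.93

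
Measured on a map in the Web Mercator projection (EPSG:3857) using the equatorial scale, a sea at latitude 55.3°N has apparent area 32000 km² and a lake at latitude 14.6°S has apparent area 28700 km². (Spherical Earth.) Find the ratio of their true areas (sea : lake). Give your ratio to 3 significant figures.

Mercator's areal exaggeration is sec²φ; hence true area = (apparent area) · cos²φ.
True area of sea: 32000 × cos²(55.3°) = 32000 × 0.3241 = 10370 km².
True area of lake: 28700 × cos²(14.6°) = 28700 × 0.9365 = 26880 km².
Ratio = 10370 / 26880 ≈ 0.386.

0.386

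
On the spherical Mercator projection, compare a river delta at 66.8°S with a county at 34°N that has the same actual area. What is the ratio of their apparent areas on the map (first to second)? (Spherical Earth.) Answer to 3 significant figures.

Mercator is conformal with k = sec φ, so areal scale = k² = sec²φ.
At 66.8°: sec²(66.8°) = 1/0.3939² = 6.444.
At 34°: sec²(34°) = 1/0.8290² = 1.455.
Ratio = 6.444/1.455 = cos²(34°)/cos²(66.8°) ≈ 4.43.

4.43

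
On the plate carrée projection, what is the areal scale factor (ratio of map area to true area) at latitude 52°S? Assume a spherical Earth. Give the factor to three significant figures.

1.62

Plate carrée maps x = Rλ, y = Rφ. The meridian scale is h = 1 and the parallel scale is k = 1/cos φ = sec φ.
Areal scale = h·k = 1 × sec φ; at 52°, h = 1.000, k = 1.624, so h·k = 1.624.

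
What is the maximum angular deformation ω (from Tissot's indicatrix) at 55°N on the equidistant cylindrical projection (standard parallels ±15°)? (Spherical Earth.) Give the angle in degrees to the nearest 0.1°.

With standard parallel φ₀ = 15°, the equirectangular projection gives x = Rλ cos φ₀, y = Rφ, so h = 1 and k = cos 15° / cos φ.
At 55°: h = 1.000, k = 1.684; principal scales a = 1.684, b = 1.000.
sin(ω/2) = (a − b)/(a + b) = 0.6840/2.684 = 0.2549, so ω = 2 arcsin(0.2549) ≈ 29.5°.

29.5°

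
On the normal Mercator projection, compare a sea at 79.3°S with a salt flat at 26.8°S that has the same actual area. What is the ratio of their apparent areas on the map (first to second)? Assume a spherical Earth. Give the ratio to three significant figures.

On Mercator, area is exaggerated by sec²φ = 1/cos²φ.
At 79.3°: sec²(79.3°) = 1/0.1857² = 29.01.
At 26.8°: sec²(26.8°) = 1/0.8926² = 1.255.
Ratio = 29.01/1.255 = cos²(26.8°)/cos²(79.3°) ≈ 23.1.

23.1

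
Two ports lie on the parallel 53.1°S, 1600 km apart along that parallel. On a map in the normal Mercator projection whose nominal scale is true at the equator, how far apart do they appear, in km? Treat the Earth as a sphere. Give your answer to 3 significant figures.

2660 km

For Mercator, h = k = sec φ (a conformal cylindrical projection has a single point scale, 1/cos φ).
Along the parallel, k = sec 53.1° = 1/0.6004 = 1.666.
Map distance = 1600 × 1.666 ≈ 2660 km.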